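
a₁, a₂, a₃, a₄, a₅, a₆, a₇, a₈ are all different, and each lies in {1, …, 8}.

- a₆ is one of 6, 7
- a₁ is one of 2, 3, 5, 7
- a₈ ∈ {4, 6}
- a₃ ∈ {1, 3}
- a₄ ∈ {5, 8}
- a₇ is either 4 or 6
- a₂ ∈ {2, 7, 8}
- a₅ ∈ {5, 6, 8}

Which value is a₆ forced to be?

7

Among the 8 variables, 1 fits only a₃ (and all 8 values in {1, 2, 3, 4, 5, 6, 7, 8} must be used), so a₃ = 1.
Among the 7 still-open variables, 3 fits only a₁ (and all 7 values in {2, 3, 4, 5, 6, 7, 8} must be used), so a₁ = 3.
Among the 6 still-open variables, 2 fits only a₂ (and all 6 values in {2, 4, 5, 6, 7, 8} must be used), so a₂ = 2.
Among the 5 still-open variables, 7 fits only a₆ (and all 5 values in {4, 5, 6, 7, 8} must be used), so a₆ = 7.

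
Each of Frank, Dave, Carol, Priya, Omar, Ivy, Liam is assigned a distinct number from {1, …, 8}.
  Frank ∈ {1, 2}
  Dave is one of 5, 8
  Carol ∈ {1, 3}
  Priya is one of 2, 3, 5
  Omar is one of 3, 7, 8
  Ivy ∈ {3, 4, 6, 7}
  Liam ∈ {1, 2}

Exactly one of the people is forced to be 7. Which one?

Omar

Frank and Liam share exactly the 2 values {1, 2}; by pigeonhole those values go to them, so strike 1, 2 from Carol, Priya.
That leaves Carol = 3. So Priya, Omar, Ivy can't be 3.
That leaves Priya = 5. Strike 5 from Dave.
That leaves Dave = 8. Remove 8 from Omar.
So 7 goes to Omar.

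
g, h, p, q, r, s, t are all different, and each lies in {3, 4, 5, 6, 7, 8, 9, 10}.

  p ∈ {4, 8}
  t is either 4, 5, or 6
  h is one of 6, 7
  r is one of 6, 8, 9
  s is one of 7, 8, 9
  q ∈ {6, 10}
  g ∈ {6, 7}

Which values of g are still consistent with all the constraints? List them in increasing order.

Among the 7 variables, 5 fits only t (and all 7 values in {4, 5, 6, 7, 8, 9, 10} must be used), so t = 5.
The 6 still-open variables draw from only 6 values {4, 6, 7, 8, 9, 10}, so each is used; only p can be 4, hence p = 4.
The 5 still-open variables draw from only 5 values {6, 7, 8, 9, 10}, so each is used; only q can be 10, hence q = 10.
The 2 variables g and h are confined to {6, 7}, which locks those values in; drop them from r, s.
No further eliminations apply; g can still be any of 6, 7.

6, 7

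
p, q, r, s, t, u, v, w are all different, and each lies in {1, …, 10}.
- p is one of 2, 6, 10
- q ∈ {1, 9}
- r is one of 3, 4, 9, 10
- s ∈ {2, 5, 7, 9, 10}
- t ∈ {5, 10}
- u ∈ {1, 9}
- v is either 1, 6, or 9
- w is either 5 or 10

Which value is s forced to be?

7

q and u between them cover only {1, 9} — a naked pair. Remove those values from r, s, v.
v must be 6 (only option left). Strike 6 from p.
t and w share exactly the 2 values {5, 10}; by pigeonhole those values go to them, so strike 5, 10 from p, r, s.
p has just one choice, so p = 2. Strike 2 from s.
So s = 7.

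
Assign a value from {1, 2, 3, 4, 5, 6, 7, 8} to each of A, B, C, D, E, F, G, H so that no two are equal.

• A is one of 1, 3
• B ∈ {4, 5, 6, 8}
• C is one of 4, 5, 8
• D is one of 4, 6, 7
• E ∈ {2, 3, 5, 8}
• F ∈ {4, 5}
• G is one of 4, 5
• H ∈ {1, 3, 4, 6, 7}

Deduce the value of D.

7

Among the 8 variables, 2 fits only E (and all 8 values in {1, 2, 3, 4, 5, 6, 7, 8} must be used), so E = 2.
The 2 variables F and G are confined to {4, 5}, which locks those values in; drop them from B, C, D, H.
That leaves C = 8. Eliminate 8 elsewhere: B.
B must be 6 (only option left). Remove 6 from D, H.
So D = 7.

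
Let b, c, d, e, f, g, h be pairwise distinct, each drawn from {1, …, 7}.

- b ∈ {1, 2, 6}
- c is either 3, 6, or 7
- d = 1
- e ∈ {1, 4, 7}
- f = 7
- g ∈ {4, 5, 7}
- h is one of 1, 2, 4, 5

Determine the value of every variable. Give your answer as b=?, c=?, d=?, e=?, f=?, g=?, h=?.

d has just one choice, so d = 1. Eliminate 1 elsewhere: b, e, h.
f has just one choice, so f = 7. Remove 7 from c, e, g.
e has just one choice, so e = 4. So g, h can't be 4.
g's domain is down to {5}, so g = 5. So h can't be 5.
h must be 2 (only option left). Eliminate 2 elsewhere: b.
That leaves b = 6. Strike 6 from c.
c has just one choice, so c = 3.

b=6, c=3, d=1, e=4, f=7, g=5, h=2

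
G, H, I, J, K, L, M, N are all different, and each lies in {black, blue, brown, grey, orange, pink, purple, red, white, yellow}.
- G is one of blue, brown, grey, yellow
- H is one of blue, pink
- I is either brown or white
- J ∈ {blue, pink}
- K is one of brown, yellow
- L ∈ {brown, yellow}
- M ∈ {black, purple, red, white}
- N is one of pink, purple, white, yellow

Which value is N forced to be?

H and J between them cover only {blue, pink} — a naked pair. Remove those values from G, N.
K and L share exactly the 2 values {brown, yellow}; by pigeonhole those values go to them, so strike brown, yellow from G, I, N.
That leaves G = grey.
I must be white (only option left). So M, N can't be white.
So N = purple.

purple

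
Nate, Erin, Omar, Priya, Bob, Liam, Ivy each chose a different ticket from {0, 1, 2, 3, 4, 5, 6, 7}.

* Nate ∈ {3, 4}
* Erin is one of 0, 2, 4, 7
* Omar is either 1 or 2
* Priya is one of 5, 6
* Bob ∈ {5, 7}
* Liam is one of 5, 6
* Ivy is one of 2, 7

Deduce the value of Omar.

Priya and Liam between them cover only {5, 6} — a naked pair. Remove those values from Bob.
Bob must be 7 (only option left). Strike 7 from Erin, Ivy.
That leaves Ivy = 2. Remove 2 from Erin, Omar.
So Omar = 1.

1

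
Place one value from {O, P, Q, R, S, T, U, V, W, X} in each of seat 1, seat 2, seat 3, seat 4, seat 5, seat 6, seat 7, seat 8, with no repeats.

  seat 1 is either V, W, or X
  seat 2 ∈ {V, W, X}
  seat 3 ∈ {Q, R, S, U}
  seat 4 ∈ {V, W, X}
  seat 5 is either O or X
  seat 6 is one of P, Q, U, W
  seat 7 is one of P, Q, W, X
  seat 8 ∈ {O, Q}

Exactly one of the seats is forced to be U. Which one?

seat 1, seat 2, seat 4 share exactly the 3 values {V, W, X}; by pigeonhole those values go to them, so strike V, W, X from seat 5, seat 6, seat 7.
seat 5 has just one choice, so seat 5 = O. Remove O from seat 8.
seat 8 has just one choice, so seat 8 = Q. Remove Q from seat 3, seat 6, seat 7.
seat 7's domain is down to {P}, so seat 7 = P. Eliminate P elsewhere: seat 6.
So U goes to seat 6.

seat 6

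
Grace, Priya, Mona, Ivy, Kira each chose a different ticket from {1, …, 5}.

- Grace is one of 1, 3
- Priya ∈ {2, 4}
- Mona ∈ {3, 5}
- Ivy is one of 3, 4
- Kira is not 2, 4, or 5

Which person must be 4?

The 5 variables draw from only 5 values {1, 2, 3, 4, 5}, so each is used; only Priya can be 2, hence Priya = 2.
The 4 still-open variables together cover exactly {1, 3, 4, 5} — 4 values for 4 variables — and 4 appears only in Ivy's list, so Ivy = 4.

Ivy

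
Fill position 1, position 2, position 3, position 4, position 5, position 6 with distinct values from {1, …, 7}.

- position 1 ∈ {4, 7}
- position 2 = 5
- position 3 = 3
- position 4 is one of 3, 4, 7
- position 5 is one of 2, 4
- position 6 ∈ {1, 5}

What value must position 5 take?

position 2 has just one choice, so position 2 = 5. Remove 5 from position 6.
That leaves position 3 = 3. So position 4 can't be 3.
position 6's domain is down to {1}, so position 6 = 1.
The 3 still-open variables together cover exactly {2, 4, 7} — 3 values for 3 variables — and 2 appears only in position 5's list, so position 5 = 2.

2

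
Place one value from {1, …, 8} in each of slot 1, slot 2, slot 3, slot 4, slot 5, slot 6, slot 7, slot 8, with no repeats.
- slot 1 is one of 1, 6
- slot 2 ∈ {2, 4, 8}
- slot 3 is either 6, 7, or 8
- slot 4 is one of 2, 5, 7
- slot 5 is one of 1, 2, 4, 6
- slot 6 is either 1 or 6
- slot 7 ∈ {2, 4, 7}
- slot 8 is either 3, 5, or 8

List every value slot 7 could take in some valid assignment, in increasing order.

2, 4, 7

The 8 variables draw from only 8 values {1, 2, 3, 4, 5, 6, 7, 8}, so each is used; only slot 8 can be 3, hence slot 8 = 3.
The 7 still-open variables together cover exactly {1, 2, 4, 5, 6, 7, 8} — 7 values for 7 variables — and 5 appears only in slot 4's list, so slot 4 = 5.
slot 1 and slot 6 between them cover only {1, 6} — a naked pair. Remove those values from slot 3, slot 5.
No further eliminations apply; slot 7 can still be any of 2, 4, 7.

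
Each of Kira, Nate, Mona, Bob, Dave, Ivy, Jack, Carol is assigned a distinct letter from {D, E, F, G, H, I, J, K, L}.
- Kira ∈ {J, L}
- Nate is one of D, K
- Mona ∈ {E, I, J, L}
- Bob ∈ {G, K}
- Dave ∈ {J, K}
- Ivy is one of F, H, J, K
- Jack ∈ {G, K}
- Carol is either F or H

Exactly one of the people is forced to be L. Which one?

Kira

Bob and Jack between them cover only {G, K} — a naked pair. Remove those values from Nate, Dave, Ivy.
Nate's domain is down to {D}, so Nate = D.
Dave must be J (only option left). Remove J from Kira, Mona, Ivy.
So L goes to Kira.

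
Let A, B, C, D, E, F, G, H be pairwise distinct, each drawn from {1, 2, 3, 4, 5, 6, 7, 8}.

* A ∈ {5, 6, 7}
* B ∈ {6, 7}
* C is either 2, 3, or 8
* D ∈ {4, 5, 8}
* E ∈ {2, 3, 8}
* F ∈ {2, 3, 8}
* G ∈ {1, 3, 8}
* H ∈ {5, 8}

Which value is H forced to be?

The 8 variables together cover exactly {1, 2, 3, 4, 5, 6, 7, 8} — 8 values for 8 variables — and 1 appears only in G's list, so G = 1.
Among the 7 still-open variables, 4 fits only D (and all 7 values in {2, 3, 4, 5, 6, 7, 8} must be used), so D = 4.
The 3 variables C, E, F are confined to {2, 3, 8}, which locks those values in; drop them from H.
So H = 5.

5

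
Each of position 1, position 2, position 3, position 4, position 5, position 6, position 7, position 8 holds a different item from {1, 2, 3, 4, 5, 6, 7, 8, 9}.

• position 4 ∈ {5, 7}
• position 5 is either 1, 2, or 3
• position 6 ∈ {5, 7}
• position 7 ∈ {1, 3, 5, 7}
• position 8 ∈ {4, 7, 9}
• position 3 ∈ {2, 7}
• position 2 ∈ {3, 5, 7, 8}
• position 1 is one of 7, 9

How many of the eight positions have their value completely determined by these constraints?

4

The 8 variables draw from only 8 values {1, 2, 3, 4, 5, 7, 8, 9}, so each is used; only position 8 can be 4, hence position 8 = 4.
Among the 7 still-open variables, 8 fits only position 2 (and all 7 values in {1, 2, 3, 5, 7, 8, 9} must be used), so position 2 = 8.
The 6 still-open variables together cover exactly {1, 2, 3, 5, 7, 9} — 6 values for 6 variables — and 9 appears only in position 1's list, so position 1 = 9.
position 4 and position 6 share exactly the 2 values {5, 7}; by pigeonhole those values go to them, so strike 5, 7 from position 3, position 7.
position 3's domain is down to {2}, so position 3 = 2. Eliminate 2 elsewhere: position 5.
Determined: position 1=9, position 2=8, position 3=2, position 8=4. The other positions each still have more than one consistent value. That makes 4.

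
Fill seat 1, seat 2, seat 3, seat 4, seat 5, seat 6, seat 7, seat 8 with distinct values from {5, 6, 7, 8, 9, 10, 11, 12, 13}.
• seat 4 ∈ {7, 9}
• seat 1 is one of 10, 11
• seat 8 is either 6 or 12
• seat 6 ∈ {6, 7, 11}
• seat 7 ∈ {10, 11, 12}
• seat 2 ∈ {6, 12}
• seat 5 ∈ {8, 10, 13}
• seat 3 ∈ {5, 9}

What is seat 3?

5

seat 2 and seat 8 between them cover only {6, 12} — a naked pair. Remove those values from seat 6, seat 7.
The 2 variables seat 1 and seat 7 are confined to {10, 11}, which locks those values in; drop them from seat 5, seat 6.
seat 6 has just one choice, so seat 6 = 7. So seat 4 can't be 7.
seat 4's domain is down to {9}, so seat 4 = 9. So seat 3 can't be 9.
So seat 3 = 5.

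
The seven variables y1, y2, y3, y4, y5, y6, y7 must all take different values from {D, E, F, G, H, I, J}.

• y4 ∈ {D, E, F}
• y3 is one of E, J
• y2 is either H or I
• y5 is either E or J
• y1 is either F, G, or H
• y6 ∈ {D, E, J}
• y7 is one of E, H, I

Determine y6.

The 7 variables together cover exactly {D, E, F, G, H, I, J} — 7 values for 7 variables — and G appears only in y1's list, so y1 = G.
Among the 6 still-open variables, F fits only y4 (and all 6 values in {D, E, F, H, I, J} must be used), so y4 = F.
The 5 still-open variables together cover exactly {D, E, H, I, J} — 5 values for 5 variables — and D appears only in y6's list, so y6 = D.

D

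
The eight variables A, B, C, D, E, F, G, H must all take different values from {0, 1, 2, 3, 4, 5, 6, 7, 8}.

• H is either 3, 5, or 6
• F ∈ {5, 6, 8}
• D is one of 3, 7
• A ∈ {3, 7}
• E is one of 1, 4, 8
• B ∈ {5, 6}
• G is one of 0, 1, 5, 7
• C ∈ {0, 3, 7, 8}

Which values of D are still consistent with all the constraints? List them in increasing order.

The 8 variables draw from only 8 values {0, 1, 3, 4, 5, 6, 7, 8}, so each is used; only E can be 4, hence E = 4.
The 7 still-open variables together cover exactly {0, 1, 3, 5, 6, 7, 8} — 7 values for 7 variables — and 1 appears only in G's list, so G = 1.
Among the 6 still-open variables, 0 fits only C (and all 6 values in {0, 3, 5, 6, 7, 8} must be used), so C = 0.
Among the 5 still-open variables, 8 fits only F (and all 5 values in {3, 5, 6, 7, 8} must be used), so F = 8.
A and D share exactly the 2 values {3, 7}; by pigeonhole those values go to them, so strike 3, 7 from H.
No further eliminations apply; D can still be any of 3, 7.

3, 7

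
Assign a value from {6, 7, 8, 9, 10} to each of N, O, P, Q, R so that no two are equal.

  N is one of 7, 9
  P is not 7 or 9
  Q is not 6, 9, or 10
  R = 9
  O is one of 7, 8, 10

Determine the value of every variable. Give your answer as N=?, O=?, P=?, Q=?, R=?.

N=7, O=10, P=6, Q=8, R=9

R's domain is down to {9}, so R = 9. Eliminate 9 elsewhere: N.
That leaves N = 7. Strike 7 from O, Q.
Q must be 8 (only option left). Strike 8 from O, P.
O must be 10 (only option left). So P can't be 10.
P has just one choice, so P = 6.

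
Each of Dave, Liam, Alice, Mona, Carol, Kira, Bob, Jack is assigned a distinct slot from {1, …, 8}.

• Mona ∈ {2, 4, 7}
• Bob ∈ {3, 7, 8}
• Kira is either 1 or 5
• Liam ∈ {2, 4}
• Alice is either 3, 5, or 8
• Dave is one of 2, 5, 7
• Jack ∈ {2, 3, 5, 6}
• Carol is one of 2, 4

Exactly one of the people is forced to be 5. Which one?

The 8 variables draw from only 8 values {1, 2, 3, 4, 5, 6, 7, 8}, so each is used; only Kira can be 1, hence Kira = 1.
The 7 still-open variables draw from only 7 values {2, 3, 4, 5, 6, 7, 8}, so each is used; only Jack can be 6, hence Jack = 6.
Liam and Carol share exactly the 2 values {2, 4}; by pigeonhole those values go to them, so strike 2, 4 from Dave, Mona.
Mona has just one choice, so Mona = 7. So Dave, Bob can't be 7.
So 5 goes to Dave.

Dave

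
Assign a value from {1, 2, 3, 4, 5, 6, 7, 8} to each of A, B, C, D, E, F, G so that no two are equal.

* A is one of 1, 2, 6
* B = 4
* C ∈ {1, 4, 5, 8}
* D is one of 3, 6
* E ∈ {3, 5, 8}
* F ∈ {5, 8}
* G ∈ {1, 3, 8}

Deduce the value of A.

2

B must be 4 (only option left). Strike 4 from C.
The 6 still-open variables together cover exactly {1, 2, 3, 5, 6, 8} — 6 values for 6 variables — and 2 appears only in A's list, so A = 2.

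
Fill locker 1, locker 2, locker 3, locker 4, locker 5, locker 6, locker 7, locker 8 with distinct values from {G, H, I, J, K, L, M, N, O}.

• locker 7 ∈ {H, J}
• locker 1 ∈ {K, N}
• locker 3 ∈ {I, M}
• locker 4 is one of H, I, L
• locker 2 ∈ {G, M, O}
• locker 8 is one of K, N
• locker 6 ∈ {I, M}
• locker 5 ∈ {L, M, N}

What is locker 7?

locker 1 and locker 8 share exactly the 2 values {K, N}; by pigeonhole those values go to them, so strike K, N from locker 5.
The 2 variables locker 3 and locker 6 are confined to {I, M}, which locks those values in; drop them from locker 2, locker 4, locker 5.
That leaves locker 5 = L. So locker 4 can't be L.
locker 4 has just one choice, so locker 4 = H. Strike H from locker 7.
So locker 7 = J.

J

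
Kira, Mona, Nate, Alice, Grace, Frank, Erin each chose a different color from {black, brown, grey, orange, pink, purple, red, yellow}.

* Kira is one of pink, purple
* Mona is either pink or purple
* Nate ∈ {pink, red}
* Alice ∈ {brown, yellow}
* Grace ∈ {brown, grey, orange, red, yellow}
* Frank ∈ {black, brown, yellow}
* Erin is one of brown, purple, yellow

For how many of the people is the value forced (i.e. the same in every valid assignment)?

2

Kira and Mona between them cover only {pink, purple} — a naked pair. Remove those values from Nate, Erin.
Nate has just one choice, so Nate = red. Eliminate red elsewhere: Grace.
Alice and Erin between them cover only {brown, yellow} — a naked pair. Remove those values from Grace, Frank.
Frank's domain is down to {black}, so Frank = black.
Determined: Nate=red, Frank=black. The other people each still have more than one consistent value. That makes 2.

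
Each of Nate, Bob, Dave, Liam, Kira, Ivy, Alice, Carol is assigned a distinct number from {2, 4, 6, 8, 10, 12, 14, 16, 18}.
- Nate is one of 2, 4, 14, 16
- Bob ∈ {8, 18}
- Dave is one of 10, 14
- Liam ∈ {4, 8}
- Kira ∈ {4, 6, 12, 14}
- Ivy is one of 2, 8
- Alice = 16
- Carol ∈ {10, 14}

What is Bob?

18

Alice's domain is down to {16}, so Alice = 16. Eliminate 16 elsewhere: Nate.
Dave and Carol between them cover only {10, 14} — a naked pair. Remove those values from Nate, Kira.
The 3 variables Nate, Liam, Ivy are confined to {2, 4, 8}, which locks those values in; drop them from Bob, Kira.
So Bob = 18.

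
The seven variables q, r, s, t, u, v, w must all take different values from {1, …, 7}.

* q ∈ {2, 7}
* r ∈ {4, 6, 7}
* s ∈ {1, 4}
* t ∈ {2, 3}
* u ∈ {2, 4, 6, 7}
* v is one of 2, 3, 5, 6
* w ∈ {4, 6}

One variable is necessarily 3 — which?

Among the 7 variables, 1 fits only s (and all 7 values in {1, 2, 3, 4, 5, 6, 7} must be used), so s = 1.
Among the 6 still-open variables, 5 fits only v (and all 6 values in {2, 3, 4, 5, 6, 7} must be used), so v = 5.
Among the 5 still-open variables, 3 fits only t (and all 5 values in {2, 3, 4, 6, 7} must be used), so t = 3.

t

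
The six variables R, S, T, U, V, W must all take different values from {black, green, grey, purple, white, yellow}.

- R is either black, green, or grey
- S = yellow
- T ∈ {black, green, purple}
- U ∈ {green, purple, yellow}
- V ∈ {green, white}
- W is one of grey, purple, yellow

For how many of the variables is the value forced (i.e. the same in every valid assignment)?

2

S's domain is down to {yellow}, so S = yellow. So U, W can't be yellow.
The 5 still-open variables draw from only 5 values {black, green, grey, purple, white}, so each is used; only V can be white, hence V = white.
Determined: S=yellow, V=white. The other variables each still have more than one consistent value. That makes 2.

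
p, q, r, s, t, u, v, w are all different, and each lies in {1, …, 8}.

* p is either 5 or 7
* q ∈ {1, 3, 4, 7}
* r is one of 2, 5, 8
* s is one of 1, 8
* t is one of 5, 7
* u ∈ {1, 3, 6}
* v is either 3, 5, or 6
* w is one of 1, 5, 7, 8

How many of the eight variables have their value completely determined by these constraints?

The 8 variables draw from only 8 values {1, 2, 3, 4, 5, 6, 7, 8}, so each is used; only r can be 2, hence r = 2.
Among the 7 still-open variables, 4 fits only q (and all 7 values in {1, 3, 4, 5, 6, 7, 8} must be used), so q = 4.
The 2 variables p and t are confined to {5, 7}, which locks those values in; drop them from v, w.
The 2 variables s and w are confined to {1, 8}, which locks those values in; drop them from u.
Determined: q=4, r=2. The other variables each still have more than one consistent value. That makes 2.

2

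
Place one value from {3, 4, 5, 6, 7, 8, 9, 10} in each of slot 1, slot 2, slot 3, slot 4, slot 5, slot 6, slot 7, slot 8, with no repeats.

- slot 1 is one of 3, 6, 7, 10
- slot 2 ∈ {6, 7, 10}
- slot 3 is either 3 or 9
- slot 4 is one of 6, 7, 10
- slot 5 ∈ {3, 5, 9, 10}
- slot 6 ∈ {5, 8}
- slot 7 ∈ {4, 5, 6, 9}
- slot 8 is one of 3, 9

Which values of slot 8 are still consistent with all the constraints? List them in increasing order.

The 8 variables together cover exactly {3, 4, 5, 6, 7, 8, 9, 10} — 8 values for 8 variables — and 4 appears only in slot 7's list, so slot 7 = 4.
The 7 still-open variables together cover exactly {3, 5, 6, 7, 8, 9, 10} — 7 values for 7 variables — and 8 appears only in slot 6's list, so slot 6 = 8.
Among the 6 still-open variables, 5 fits only slot 5 (and all 6 values in {3, 5, 6, 7, 9, 10} must be used), so slot 5 = 5.
slot 3 and slot 8 share exactly the 2 values {3, 9}; by pigeonhole those values go to them, so strike 3, 9 from slot 1.
No further eliminations apply; slot 8 can still be any of 3, 9.

3, 9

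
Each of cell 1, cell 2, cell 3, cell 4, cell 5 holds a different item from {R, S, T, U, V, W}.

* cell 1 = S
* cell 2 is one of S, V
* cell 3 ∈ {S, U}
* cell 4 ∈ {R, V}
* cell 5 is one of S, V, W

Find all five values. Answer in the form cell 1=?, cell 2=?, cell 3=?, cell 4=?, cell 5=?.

cell 1's domain is down to {S}, so cell 1 = S. Eliminate S elsewhere: cell 2, cell 3, cell 5.
cell 2 has just one choice, so cell 2 = V. So cell 4, cell 5 can't be V.
That leaves cell 3 = U.
cell 4's domain is down to {R}, so cell 4 = R.
That leaves cell 5 = W.

cell 1=S, cell 2=V, cell 3=U, cell 4=R, cell 5=W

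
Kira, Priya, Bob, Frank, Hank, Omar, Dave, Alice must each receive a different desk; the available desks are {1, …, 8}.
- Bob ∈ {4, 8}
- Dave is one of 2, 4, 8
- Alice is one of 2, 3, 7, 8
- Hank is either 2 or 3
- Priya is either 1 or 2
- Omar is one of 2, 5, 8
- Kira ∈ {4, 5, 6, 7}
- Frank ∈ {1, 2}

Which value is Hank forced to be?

The 8 variables draw from only 8 values {1, 2, 3, 4, 5, 6, 7, 8}, so each is used; only Kira can be 6, hence Kira = 6.
The 7 still-open variables together cover exactly {1, 2, 3, 4, 5, 7, 8} — 7 values for 7 variables — and 5 appears only in Omar's list, so Omar = 5.
The 6 still-open variables together cover exactly {1, 2, 3, 4, 7, 8} — 6 values for 6 variables — and 7 appears only in Alice's list, so Alice = 7.
The 5 still-open variables draw from only 5 values {1, 2, 3, 4, 8}, so each is used; only Hank can be 3, hence Hank = 3.

3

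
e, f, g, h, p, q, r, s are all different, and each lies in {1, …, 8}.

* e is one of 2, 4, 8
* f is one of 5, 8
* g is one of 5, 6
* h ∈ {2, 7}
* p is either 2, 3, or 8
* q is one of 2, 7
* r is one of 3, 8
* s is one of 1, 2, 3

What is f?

The 8 variables together cover exactly {1, 2, 3, 4, 5, 6, 7, 8} — 8 values for 8 variables — and 1 appears only in s's list, so s = 1.
The 7 still-open variables draw from only 7 values {2, 3, 4, 5, 6, 7, 8}, so each is used; only e can be 4, hence e = 4.
The 6 still-open variables draw from only 6 values {2, 3, 5, 6, 7, 8}, so each is used; only g can be 6, hence g = 6.
The 5 still-open variables together cover exactly {2, 3, 5, 7, 8} — 5 values for 5 variables — and 5 appears only in f's list, so f = 5.

5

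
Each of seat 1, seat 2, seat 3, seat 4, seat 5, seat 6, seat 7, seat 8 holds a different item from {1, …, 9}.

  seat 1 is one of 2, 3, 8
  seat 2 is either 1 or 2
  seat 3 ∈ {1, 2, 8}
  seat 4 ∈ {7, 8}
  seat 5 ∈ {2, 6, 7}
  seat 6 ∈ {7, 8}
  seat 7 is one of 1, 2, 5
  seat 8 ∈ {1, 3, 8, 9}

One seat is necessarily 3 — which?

Among the 8 variables, 5 fits only seat 7 (and all 8 values in {1, 2, 3, 5, 6, 7, 8, 9} must be used), so seat 7 = 5.
The 7 still-open variables together cover exactly {1, 2, 3, 6, 7, 8, 9} — 7 values for 7 variables — and 6 appears only in seat 5's list, so seat 5 = 6.
Among the 6 still-open variables, 9 fits only seat 8 (and all 6 values in {1, 2, 3, 7, 8, 9} must be used), so seat 8 = 9.
Among the 5 still-open variables, 3 fits only seat 1 (and all 5 values in {1, 2, 3, 7, 8} must be used), so seat 1 = 3.

seat 1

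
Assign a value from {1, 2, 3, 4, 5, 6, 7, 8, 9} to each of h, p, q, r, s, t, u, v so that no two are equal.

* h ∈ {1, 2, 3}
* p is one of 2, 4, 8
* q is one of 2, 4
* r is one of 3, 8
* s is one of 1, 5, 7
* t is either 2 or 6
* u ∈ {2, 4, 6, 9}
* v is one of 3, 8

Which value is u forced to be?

The 2 variables r and v are confined to {3, 8}, which locks those values in; drop them from h, p.
p and q between them cover only {2, 4} — a naked pair. Remove those values from h, t, u.
h must be 1 (only option left). Strike 1 from s.
t's domain is down to {6}, so t = 6. So u can't be 6.
So u = 9.

9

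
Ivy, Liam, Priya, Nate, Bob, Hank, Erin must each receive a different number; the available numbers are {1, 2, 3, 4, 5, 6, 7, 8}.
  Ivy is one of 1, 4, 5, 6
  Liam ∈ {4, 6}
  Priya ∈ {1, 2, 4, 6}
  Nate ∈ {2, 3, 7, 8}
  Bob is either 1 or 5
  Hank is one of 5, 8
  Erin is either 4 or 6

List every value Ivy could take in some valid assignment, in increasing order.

Liam and Erin between them cover only {4, 6} — a naked pair. Remove those values from Ivy, Priya.
The 2 variables Ivy and Bob are confined to {1, 5}, which locks those values in; drop them from Priya, Hank.
Priya has just one choice, so Priya = 2. Eliminate 2 elsewhere: Nate.
Hank has just one choice, so Hank = 8. Strike 8 from Nate.
No further eliminations apply; Ivy can still be any of 1, 5.

1, 5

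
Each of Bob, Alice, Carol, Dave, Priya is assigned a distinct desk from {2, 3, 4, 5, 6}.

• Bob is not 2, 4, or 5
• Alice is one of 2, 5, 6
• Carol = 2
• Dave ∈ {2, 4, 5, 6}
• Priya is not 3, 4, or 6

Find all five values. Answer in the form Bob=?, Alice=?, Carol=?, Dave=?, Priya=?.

Carol's domain is down to {2}, so Carol = 2. Eliminate 2 elsewhere: Alice, Dave, Priya.
Priya has just one choice, so Priya = 5. Remove 5 from Alice, Dave.
Alice must be 6 (only option left). Remove 6 from Bob, Dave.
Dave must be 4 (only option left).
Bob has just one choice, so Bob = 3.

Bob=3, Alice=6, Carol=2, Dave=4, Priya=5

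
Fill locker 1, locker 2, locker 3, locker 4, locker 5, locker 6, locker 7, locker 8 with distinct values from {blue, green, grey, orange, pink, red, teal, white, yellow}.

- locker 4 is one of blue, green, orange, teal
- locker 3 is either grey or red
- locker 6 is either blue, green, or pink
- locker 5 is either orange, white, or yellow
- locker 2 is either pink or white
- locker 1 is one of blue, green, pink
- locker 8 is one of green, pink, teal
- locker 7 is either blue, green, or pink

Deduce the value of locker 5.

yellow

The 3 variables locker 1, locker 6, locker 7 are confined to {blue, green, pink}, which locks those values in; drop them from locker 2, locker 4, locker 8.
locker 2's domain is down to {white}, so locker 2 = white. Strike white from locker 5.
locker 8's domain is down to {teal}, so locker 8 = teal. Strike teal from locker 4.
locker 4's domain is down to {orange}, so locker 4 = orange. Remove orange from locker 5.
So locker 5 = yellow.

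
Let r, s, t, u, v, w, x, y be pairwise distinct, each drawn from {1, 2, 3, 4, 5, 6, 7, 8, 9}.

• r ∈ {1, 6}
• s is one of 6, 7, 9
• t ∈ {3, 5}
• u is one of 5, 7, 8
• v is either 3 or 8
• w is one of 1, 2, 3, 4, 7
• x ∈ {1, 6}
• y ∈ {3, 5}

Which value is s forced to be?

r and x share exactly the 2 values {1, 6}; by pigeonhole those values go to them, so strike 1, 6 from s, w.
t and y share exactly the 2 values {3, 5}; by pigeonhole those values go to them, so strike 3, 5 from u, v, w.
v's domain is down to {8}, so v = 8. Eliminate 8 elsewhere: u.
u has just one choice, so u = 7. Remove 7 from s, w.
So s = 9.

9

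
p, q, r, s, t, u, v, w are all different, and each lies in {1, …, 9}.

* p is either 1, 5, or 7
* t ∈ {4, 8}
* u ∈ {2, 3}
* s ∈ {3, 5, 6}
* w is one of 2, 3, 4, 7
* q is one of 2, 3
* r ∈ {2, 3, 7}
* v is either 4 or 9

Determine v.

9

The 2 variables q and u are confined to {2, 3}, which locks those values in; drop them from r, s, w.
r's domain is down to {7}, so r = 7. Eliminate 7 elsewhere: p, w.
w must be 4 (only option left). Eliminate 4 elsewhere: t, v.
So v = 9.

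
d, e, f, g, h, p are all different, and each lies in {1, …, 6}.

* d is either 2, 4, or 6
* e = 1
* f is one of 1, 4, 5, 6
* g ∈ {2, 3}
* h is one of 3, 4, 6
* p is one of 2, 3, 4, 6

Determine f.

5

e must be 1 (only option left). Remove 1 from f.
The 5 still-open variables together cover exactly {2, 3, 4, 5, 6} — 5 values for 5 variables — and 5 appears only in f's list, so f = 5.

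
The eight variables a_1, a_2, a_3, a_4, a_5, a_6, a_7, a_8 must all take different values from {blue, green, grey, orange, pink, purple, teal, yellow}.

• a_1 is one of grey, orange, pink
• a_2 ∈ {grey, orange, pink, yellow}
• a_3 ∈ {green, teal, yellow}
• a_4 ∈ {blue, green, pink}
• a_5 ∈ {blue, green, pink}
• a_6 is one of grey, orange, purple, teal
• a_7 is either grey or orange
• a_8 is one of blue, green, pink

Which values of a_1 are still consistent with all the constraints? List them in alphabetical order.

grey, orange

Among the 8 variables, purple fits only a_6 (and all 8 values in {blue, green, grey, orange, pink, purple, teal, yellow} must be used), so a_6 = purple.
The 7 still-open variables together cover exactly {blue, green, grey, orange, pink, teal, yellow} — 7 values for 7 variables — and teal appears only in a_3's list, so a_3 = teal.
The 6 still-open variables draw from only 6 values {blue, green, grey, orange, pink, yellow}, so each is used; only a_2 can be yellow, hence a_2 = yellow.
a_4, a_5, a_8 share exactly the 3 values {blue, green, pink}; by pigeonhole those values go to them, so strike blue, green, pink from a_1.
No further eliminations apply; a_1 can still be any of grey, orange.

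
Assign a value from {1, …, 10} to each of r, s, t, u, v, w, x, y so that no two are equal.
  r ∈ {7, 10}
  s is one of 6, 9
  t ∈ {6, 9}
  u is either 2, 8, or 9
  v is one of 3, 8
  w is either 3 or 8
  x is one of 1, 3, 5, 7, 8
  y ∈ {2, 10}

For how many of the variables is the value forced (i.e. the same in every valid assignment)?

The 2 variables s and t are confined to {6, 9}, which locks those values in; drop them from u.
v and w share exactly the 2 values {3, 8}; by pigeonhole those values go to them, so strike 3, 8 from u, x.
That leaves u = 2. Strike 2 from y.
That leaves y = 10. Eliminate 10 elsewhere: r.
r must be 7 (only option left). Remove 7 from x.
Determined: r=7, u=2, y=10. The other variables each still have more than one consistent value. That makes 3.

3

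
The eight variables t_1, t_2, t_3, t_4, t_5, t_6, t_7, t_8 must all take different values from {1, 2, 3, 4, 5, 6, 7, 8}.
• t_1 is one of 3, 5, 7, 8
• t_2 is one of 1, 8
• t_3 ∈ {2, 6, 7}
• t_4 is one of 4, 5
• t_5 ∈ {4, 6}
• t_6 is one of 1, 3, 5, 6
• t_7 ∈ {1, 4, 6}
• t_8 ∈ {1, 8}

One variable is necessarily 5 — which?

t_4

The 8 variables draw from only 8 values {1, 2, 3, 4, 5, 6, 7, 8}, so each is used; only t_3 can be 2, hence t_3 = 2.
The 7 still-open variables draw from only 7 values {1, 3, 4, 5, 6, 7, 8}, so each is used; only t_1 can be 7, hence t_1 = 7.
The 6 still-open variables draw from only 6 values {1, 3, 4, 5, 6, 8}, so each is used; only t_6 can be 3, hence t_6 = 3.
The 5 still-open variables together cover exactly {1, 4, 5, 6, 8} — 5 values for 5 variables — and 5 appears only in t_4's list, so t_4 = 5.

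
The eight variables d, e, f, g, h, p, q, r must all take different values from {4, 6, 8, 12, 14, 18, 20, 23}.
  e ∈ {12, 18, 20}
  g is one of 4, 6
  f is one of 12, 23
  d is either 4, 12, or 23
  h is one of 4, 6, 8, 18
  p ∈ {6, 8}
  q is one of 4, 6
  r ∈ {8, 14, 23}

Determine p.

8

The 8 variables draw from only 8 values {4, 6, 8, 12, 14, 18, 20, 23}, so each is used; only r can be 14, hence r = 14.
Among the 7 still-open variables, 20 fits only e (and all 7 values in {4, 6, 8, 12, 18, 20, 23} must be used), so e = 20.
The 6 still-open variables together cover exactly {4, 6, 8, 12, 18, 23} — 6 values for 6 variables — and 18 appears only in h's list, so h = 18.
The 5 still-open variables together cover exactly {4, 6, 8, 12, 23} — 5 values for 5 variables — and 8 appears only in p's list, so p = 8.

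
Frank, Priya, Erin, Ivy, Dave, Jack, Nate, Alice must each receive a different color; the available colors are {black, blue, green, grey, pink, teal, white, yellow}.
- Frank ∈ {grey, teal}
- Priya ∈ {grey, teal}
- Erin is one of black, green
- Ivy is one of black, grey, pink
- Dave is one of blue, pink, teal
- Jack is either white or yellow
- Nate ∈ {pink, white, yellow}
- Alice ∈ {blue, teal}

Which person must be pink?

Among the 8 variables, green fits only Erin (and all 8 values in {black, blue, green, grey, pink, teal, white, yellow} must be used), so Erin = green.
Among the 7 still-open variables, black fits only Ivy (and all 7 values in {black, blue, grey, pink, teal, white, yellow} must be used), so Ivy = black.
Frank and Priya between them cover only {grey, teal} — a naked pair. Remove those values from Dave, Alice.
Alice has just one choice, so Alice = blue. Eliminate blue elsewhere: Dave.
So pink goes to Dave.

Dave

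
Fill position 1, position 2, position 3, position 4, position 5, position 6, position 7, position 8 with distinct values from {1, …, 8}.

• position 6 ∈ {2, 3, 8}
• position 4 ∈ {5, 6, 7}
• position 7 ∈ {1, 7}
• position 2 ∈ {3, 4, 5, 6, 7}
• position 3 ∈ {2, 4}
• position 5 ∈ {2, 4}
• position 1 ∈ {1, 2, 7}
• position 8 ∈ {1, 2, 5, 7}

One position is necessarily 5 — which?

The 8 variables draw from only 8 values {1, 2, 3, 4, 5, 6, 7, 8}, so each is used; only position 6 can be 8, hence position 6 = 8.
The 7 still-open variables draw from only 7 values {1, 2, 3, 4, 5, 6, 7}, so each is used; only position 2 can be 3, hence position 2 = 3.
The 6 still-open variables together cover exactly {1, 2, 4, 5, 6, 7} — 6 values for 6 variables — and 6 appears only in position 4's list, so position 4 = 6.
The 5 still-open variables together cover exactly {1, 2, 4, 5, 7} — 5 values for 5 variables — and 5 appears only in position 8's list, so position 8 = 5.

position 8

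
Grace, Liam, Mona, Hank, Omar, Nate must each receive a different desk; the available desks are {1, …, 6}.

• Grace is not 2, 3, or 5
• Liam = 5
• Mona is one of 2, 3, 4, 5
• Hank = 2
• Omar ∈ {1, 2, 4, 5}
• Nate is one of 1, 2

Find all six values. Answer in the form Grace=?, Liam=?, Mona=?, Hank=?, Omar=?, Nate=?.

Liam must be 5 (only option left). Eliminate 5 elsewhere: Mona, Omar.
Hank must be 2 (only option left). Eliminate 2 elsewhere: Mona, Omar, Nate.
Nate must be 1 (only option left). Strike 1 from Grace, Omar.
That leaves Omar = 4. Strike 4 from Grace, Mona.
Grace has just one choice, so Grace = 6.
Mona has just one choice, so Mona = 3.

Grace=6, Liam=5, Mona=3, Hank=2, Omar=4, Nate=1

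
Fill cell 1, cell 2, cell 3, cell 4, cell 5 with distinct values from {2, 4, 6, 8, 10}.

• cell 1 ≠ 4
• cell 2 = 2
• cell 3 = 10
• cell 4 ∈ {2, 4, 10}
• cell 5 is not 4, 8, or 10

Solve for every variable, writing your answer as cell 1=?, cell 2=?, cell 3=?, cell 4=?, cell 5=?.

cell 1=8, cell 2=2, cell 3=10, cell 4=4, cell 5=6

cell 2 has just one choice, so cell 2 = 2. Remove 2 from cell 1, cell 4, cell 5.
cell 3 has just one choice, so cell 3 = 10. Eliminate 10 elsewhere: cell 1, cell 4.
cell 4's domain is down to {4}, so cell 4 = 4.
cell 5's domain is down to {6}, so cell 5 = 6. Remove 6 from cell 1.
cell 1's domain is down to {8}, so cell 1 = 8.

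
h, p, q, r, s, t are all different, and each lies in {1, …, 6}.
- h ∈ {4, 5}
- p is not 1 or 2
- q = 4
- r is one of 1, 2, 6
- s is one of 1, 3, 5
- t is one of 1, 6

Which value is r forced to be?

q must be 4 (only option left). Remove 4 from h, p.
That leaves h = 5. So p, s can't be 5.
The 4 still-open variables together cover exactly {1, 2, 3, 6} — 4 values for 4 variables — and 2 appears only in r's list, so r = 2.

2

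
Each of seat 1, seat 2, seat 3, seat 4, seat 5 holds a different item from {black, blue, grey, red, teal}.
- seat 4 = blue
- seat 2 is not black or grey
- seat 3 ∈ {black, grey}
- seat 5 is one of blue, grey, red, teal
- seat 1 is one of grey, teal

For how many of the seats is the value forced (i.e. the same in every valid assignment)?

seat 4 has just one choice, so seat 4 = blue. Eliminate blue elsewhere: seat 2, seat 5.
The 4 still-open variables together cover exactly {black, grey, red, teal} — 4 values for 4 variables — and black appears only in seat 3's list, so seat 3 = black.
Determined: seat 3=black, seat 4=blue. The other seats each still have more than one consistent value. That makes 2.

2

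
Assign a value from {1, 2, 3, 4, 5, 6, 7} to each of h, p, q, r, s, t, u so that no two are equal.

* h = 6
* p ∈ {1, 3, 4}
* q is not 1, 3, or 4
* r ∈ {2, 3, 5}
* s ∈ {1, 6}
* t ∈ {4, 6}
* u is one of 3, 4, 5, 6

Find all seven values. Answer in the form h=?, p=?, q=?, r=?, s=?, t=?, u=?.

h=6, p=3, q=7, r=2, s=1, t=4, u=5

h must be 6 (only option left). So q, s, t, u can't be 6.
s has just one choice, so s = 1. Strike 1 from p.
t's domain is down to {4}, so t = 4. Remove 4 from p, u.
p has just one choice, so p = 3. Remove 3 from r, u.
That leaves u = 5. So q, r can't be 5.
r has just one choice, so r = 2. Eliminate 2 elsewhere: q.
q has just one choice, so q = 7.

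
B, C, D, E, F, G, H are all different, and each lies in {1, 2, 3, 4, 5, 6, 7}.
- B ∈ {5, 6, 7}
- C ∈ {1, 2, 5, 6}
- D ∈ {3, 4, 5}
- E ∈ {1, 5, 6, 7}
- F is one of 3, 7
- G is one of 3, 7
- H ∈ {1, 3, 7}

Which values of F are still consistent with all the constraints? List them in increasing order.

3, 7

Among the 7 variables, 2 fits only C (and all 7 values in {1, 2, 3, 4, 5, 6, 7} must be used), so C = 2.
The 6 still-open variables draw from only 6 values {1, 3, 4, 5, 6, 7}, so each is used; only D can be 4, hence D = 4.
F and G share exactly the 2 values {3, 7}; by pigeonhole those values go to them, so strike 3, 7 from B, E, H.
H has just one choice, so H = 1. Eliminate 1 elsewhere: E.
No further eliminations apply; F can still be any of 3, 7.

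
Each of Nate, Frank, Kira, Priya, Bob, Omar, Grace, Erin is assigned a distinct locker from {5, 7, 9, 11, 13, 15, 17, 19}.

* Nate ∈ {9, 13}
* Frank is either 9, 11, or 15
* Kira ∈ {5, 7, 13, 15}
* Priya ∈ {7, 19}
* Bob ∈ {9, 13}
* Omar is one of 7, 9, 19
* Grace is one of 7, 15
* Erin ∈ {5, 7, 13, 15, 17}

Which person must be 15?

Grace

The 8 variables draw from only 8 values {5, 7, 9, 11, 13, 15, 17, 19}, so each is used; only Frank can be 11, hence Frank = 11.
Among the 7 still-open variables, 17 fits only Erin (and all 7 values in {5, 7, 9, 13, 15, 17, 19} must be used), so Erin = 17.
Among the 6 still-open variables, 5 fits only Kira (and all 6 values in {5, 7, 9, 13, 15, 19} must be used), so Kira = 5.
Among the 5 still-open variables, 15 fits only Grace (and all 5 values in {7, 9, 13, 15, 19} must be used), so Grace = 15.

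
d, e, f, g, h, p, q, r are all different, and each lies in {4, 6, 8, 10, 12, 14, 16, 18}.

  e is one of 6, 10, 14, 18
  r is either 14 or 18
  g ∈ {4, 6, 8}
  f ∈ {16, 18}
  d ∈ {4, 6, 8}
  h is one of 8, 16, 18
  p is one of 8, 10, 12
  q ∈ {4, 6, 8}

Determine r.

14

The 8 variables draw from only 8 values {4, 6, 8, 10, 12, 14, 16, 18}, so each is used; only p can be 12, hence p = 12.
The 7 still-open variables together cover exactly {4, 6, 8, 10, 14, 16, 18} — 7 values for 7 variables — and 10 appears only in e's list, so e = 10.
The 6 still-open variables draw from only 6 values {4, 6, 8, 14, 16, 18}, so each is used; only r can be 14, hence r = 14.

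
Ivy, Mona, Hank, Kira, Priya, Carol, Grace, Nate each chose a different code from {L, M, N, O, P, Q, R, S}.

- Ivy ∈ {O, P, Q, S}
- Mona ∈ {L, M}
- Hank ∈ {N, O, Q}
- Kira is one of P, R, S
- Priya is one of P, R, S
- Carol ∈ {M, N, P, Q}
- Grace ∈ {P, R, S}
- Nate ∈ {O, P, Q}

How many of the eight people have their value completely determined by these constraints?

3

The 8 variables draw from only 8 values {L, M, N, O, P, Q, R, S}, so each is used; only Mona can be L, hence Mona = L.
The 7 still-open variables together cover exactly {M, N, O, P, Q, R, S} — 7 values for 7 variables — and M appears only in Carol's list, so Carol = M.
The 6 still-open variables draw from only 6 values {N, O, P, Q, R, S}, so each is used; only Hank can be N, hence Hank = N.
Kira, Priya, Grace between them cover only {P, R, S} — a naked triple. Remove those values from Ivy, Nate.
Determined: Mona=L, Hank=N, Carol=M. The other people each still have more than one consistent value. That makes 3.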